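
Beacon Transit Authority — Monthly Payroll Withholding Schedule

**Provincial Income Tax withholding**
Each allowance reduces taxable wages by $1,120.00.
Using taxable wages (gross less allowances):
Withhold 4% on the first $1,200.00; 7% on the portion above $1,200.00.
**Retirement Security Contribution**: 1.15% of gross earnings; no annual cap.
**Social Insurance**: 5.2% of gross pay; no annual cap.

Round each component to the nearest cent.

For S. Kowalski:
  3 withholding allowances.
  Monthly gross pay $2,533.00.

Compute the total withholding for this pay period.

Provincial Income Tax: taxable = $2,533.00 − 3×$1,120.00 = $-827.00
  Taxable ≤ 0 → $0.00
Retirement Security Contribution: 1.15% × $2,533.00 = $29.13
Social Insurance: 5.2% × $2,533.00 = $131.72
Total: $0.00 + $29.13 + $131.72 = $160.85

$160.85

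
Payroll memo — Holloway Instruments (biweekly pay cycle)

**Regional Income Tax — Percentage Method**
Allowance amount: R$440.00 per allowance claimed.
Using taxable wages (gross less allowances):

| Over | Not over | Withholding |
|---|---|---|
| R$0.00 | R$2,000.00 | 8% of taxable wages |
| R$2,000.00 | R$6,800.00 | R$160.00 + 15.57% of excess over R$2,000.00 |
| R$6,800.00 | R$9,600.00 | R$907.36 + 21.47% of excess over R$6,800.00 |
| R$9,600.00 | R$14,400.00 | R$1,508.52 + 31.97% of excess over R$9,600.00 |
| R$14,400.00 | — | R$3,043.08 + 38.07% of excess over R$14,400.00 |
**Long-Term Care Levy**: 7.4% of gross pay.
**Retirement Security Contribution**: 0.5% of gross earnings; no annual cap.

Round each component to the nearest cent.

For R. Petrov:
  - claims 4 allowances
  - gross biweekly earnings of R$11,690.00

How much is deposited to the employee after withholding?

R$9,152.47

Regional Income Tax: taxable = R$11,690.00 − 4×R$440.00 = R$9,930.00
  R$1,508.52 + 31.97% × (R$9,930.00 − R$9,600.00) = R$1,508.52 + 31.97% × R$330.00 = R$1,614.02
Long-Term Care Levy: 7.4% × R$11,690.00 = R$865.06
Retirement Security Contribution: 0.5% × R$11,690.00 = R$58.45
Total withheld: R$1,614.02 + R$865.06 + R$58.45 = R$2,537.53
Net pay: R$11,690.00 − R$2,537.53 = R$9,152.47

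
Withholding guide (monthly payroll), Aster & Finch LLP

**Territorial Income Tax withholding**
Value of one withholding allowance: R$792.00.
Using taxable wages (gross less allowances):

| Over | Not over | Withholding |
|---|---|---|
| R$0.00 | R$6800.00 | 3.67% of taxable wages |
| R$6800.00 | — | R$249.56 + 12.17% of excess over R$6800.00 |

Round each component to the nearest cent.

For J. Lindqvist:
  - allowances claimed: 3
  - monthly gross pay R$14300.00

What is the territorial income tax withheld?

R$873.15

Territorial Income Tax: taxable = R$14300.00 − 3×R$792.00 = R$11924.00
  R$249.56 + 12.17% × (R$11924.00 − R$6800.00) = R$249.56 + 12.17% × R$5124.00 = R$873.15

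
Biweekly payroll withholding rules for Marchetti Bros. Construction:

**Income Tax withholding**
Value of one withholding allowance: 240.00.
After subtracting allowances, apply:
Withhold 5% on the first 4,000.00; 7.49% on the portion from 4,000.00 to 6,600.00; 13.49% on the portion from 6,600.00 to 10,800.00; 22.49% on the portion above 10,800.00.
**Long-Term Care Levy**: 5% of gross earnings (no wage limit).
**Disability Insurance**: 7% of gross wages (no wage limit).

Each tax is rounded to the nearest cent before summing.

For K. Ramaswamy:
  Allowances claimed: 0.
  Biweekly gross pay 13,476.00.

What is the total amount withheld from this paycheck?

3,180.27

Income Tax: taxable = 13,476.00
  961.32 + 22.49% × (13,476.00 − 10,800.00) = 961.32 + 22.49% × 2,676.00 = 1,563.15
Long-Term Care Levy: 5% × 13,476.00 = 673.80
Disability Insurance: 7% × 13,476.00 = 943.32
Total: 1,563.15 + 673.80 + 943.32 = 3,180.27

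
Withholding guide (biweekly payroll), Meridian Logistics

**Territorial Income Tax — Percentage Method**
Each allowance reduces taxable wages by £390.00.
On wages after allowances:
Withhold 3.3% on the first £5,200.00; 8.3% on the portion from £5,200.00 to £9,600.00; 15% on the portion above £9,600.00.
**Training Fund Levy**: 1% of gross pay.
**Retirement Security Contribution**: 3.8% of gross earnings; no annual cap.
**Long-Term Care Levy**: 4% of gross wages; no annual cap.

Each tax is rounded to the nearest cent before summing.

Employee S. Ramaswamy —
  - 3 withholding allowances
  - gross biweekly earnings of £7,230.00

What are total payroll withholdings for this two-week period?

Territorial Income Tax: taxable = £7,230.00 − 3×£390.00 = £6,060.00
  £171.60 + 8.3% × (£6,060.00 − £5,200.00) = £171.60 + 8.3% × £860.00 = £242.98
Training Fund Levy: 1% × £7,230.00 = £72.30
Retirement Security Contribution: 3.8% × £7,230.00 = £274.74
Long-Term Care Levy: 4% × £7,230.00 = £289.20
Total: £242.98 + £72.30 + £274.74 + £289.20 = £879.22

£879.22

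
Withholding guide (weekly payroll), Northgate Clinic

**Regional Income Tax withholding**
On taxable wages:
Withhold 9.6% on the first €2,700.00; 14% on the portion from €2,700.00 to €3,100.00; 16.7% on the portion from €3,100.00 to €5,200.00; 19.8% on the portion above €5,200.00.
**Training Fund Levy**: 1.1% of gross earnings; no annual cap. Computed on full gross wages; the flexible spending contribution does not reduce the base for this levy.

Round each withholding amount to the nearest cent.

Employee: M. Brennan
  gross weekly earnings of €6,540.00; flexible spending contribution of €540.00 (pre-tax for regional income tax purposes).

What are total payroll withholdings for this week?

Regional Income Tax: taxable = €6,540.00 − €540.00 = €6,000.00
  €665.90 + 19.8% × (€6,000.00 − €5,200.00) = €665.90 + 19.8% × €800.00 = €824.30
Training Fund Levy: 1.1% × €6,540.00 = €71.94
Total: €824.30 + €71.94 = €896.24

€896.24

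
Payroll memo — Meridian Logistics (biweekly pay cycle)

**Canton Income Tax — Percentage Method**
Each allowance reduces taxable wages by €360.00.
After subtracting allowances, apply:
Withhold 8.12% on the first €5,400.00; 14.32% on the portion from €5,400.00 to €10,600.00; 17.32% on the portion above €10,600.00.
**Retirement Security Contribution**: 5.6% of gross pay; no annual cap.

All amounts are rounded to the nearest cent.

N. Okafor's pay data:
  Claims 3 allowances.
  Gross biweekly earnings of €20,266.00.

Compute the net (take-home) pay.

Canton Income Tax: taxable = €20,266.00 − 3×€360.00 = €19,186.00
  €1,183.12 + 17.32% × (€19,186.00 − €10,600.00) = €1,183.12 + 17.32% × €8,586.00 = €2,670.22
Retirement Security Contribution: 5.6% × €20,266.00 = €1,134.90
Total withheld: €2,670.22 + €1,134.90 = €3,805.12
Net pay: €20,266.00 − €3,805.12 = €16,460.88

€16,460.88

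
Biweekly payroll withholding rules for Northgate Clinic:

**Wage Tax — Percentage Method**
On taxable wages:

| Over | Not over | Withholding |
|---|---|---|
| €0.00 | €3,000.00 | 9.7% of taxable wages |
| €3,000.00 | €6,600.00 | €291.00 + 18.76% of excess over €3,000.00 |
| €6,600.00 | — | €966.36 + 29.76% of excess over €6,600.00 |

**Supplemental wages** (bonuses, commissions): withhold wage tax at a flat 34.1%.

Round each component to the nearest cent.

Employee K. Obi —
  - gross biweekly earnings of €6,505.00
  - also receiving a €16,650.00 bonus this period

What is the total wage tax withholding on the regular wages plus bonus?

€6,626.19

Wage Tax: taxable = €6,505.00
  €291.00 + 18.76% × (€6,505.00 − €3,000.00) = €291.00 + 18.76% × €3,505.00 = €948.54
Supplemental (34.1% flat on bonus): 34.1% × €16,650.00 = €5,677.65
Total wage tax: €948.54 + €5,677.65 = €6,626.19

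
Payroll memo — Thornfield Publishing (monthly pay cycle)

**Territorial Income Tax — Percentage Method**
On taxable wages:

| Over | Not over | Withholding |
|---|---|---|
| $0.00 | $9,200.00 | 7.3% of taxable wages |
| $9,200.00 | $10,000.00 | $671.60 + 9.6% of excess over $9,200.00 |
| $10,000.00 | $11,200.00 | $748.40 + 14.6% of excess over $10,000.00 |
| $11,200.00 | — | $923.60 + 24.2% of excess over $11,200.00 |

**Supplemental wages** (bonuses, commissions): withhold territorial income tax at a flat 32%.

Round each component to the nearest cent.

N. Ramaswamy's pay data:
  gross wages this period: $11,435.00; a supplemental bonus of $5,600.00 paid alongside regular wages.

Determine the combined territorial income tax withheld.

$2,772.47

Territorial Income Tax: taxable = $11,435.00
  $923.60 + 24.2% × ($11,435.00 − $11,200.00) = $923.60 + 24.2% × $235.00 = $980.47
Supplemental (32% flat on bonus): 32% × $5,600.00 = $1,792.00
Total territorial income tax: $980.47 + $1,792.00 = $2,772.47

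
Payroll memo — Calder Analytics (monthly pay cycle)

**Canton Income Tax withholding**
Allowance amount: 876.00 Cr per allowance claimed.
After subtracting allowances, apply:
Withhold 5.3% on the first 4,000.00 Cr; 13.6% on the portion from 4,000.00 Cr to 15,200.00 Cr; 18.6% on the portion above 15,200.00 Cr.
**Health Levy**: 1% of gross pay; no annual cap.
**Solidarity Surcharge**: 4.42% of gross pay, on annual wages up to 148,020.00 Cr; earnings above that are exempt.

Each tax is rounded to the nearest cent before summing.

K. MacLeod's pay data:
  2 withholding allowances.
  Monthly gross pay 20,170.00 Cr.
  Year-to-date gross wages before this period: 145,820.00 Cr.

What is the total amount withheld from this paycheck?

2,632.69 Cr

Canton Income Tax: taxable = 20,170.00 Cr − 2×876.00 Cr = 18,418.00 Cr
  1,735.20 Cr + 18.6% × (18,418.00 Cr − 15,200.00 Cr) = 1,735.20 Cr + 18.6% × 3,218.00 Cr = 2,333.75 Cr
Health Levy: 1% × 20,170.00 Cr = 201.70 Cr
Solidarity Surcharge: cap 148,020.00 Cr − YTD 145,820.00 Cr = 2,200.00 Cr subject; 4.42% × 2,200.00 Cr = 97.24 Cr
Total: 2,333.75 Cr + 201.70 Cr + 97.24 Cr = 2,632.69 Cr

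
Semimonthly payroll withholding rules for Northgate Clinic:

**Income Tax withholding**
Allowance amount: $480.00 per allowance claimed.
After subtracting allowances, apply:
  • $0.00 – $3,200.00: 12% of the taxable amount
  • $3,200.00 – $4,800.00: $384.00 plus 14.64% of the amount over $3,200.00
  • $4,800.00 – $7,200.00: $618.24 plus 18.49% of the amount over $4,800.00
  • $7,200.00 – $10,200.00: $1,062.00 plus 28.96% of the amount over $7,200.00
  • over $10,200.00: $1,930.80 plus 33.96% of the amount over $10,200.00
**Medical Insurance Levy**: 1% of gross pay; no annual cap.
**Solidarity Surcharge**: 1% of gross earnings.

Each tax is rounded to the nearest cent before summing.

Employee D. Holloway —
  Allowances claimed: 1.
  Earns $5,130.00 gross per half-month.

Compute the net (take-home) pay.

Income Tax: taxable = $5,130.00 − 1×$480.00 = $4,650.00
  $384.00 + 14.64% × ($4,650.00 − $3,200.00) = $384.00 + 14.64% × $1,450.00 = $596.28
Medical Insurance Levy: 1% × $5,130.00 = $51.30
Solidarity Surcharge: 1% × $5,130.00 = $51.30
Total withheld: $596.28 + $51.30 + $51.30 = $698.88
Net pay: $5,130.00 − $698.88 = $4,431.12

$4,431.12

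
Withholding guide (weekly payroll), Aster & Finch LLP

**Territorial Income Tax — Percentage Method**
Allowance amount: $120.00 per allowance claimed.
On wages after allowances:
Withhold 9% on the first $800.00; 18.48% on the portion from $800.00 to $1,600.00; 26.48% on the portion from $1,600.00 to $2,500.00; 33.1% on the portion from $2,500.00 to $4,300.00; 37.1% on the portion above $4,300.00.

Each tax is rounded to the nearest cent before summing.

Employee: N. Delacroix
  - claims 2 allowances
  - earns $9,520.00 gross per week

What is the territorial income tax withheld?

Territorial Income Tax: taxable = $9,520.00 − 2×$120.00 = $9,280.00
  $1,053.96 + 37.1% × ($9,280.00 − $4,300.00) = $1,053.96 + 37.1% × $4,980.00 = $2,901.54

$2,901.54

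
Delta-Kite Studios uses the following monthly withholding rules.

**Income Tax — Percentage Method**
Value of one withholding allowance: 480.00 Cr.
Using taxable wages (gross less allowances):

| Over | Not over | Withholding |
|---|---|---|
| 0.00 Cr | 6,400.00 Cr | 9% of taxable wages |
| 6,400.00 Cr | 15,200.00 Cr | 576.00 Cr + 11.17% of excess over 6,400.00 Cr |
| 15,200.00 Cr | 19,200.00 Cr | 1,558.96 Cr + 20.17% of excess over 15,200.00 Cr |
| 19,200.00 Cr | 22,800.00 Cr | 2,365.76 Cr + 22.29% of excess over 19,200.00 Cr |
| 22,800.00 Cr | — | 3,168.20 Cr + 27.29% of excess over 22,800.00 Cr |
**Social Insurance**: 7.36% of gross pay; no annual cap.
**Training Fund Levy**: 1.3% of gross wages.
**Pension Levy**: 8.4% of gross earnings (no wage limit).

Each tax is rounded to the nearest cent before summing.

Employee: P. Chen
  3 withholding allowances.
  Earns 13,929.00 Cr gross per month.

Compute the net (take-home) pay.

Income Tax: taxable = 13,929.00 Cr − 3×480.00 Cr = 12,489.00 Cr
  576.00 Cr + 11.17% × (12,489.00 Cr − 6,400.00 Cr) = 576.00 Cr + 11.17% × 6,089.00 Cr = 1,256.14 Cr
Social Insurance: 7.36% × 13,929.00 Cr = 1,025.17 Cr
Training Fund Levy: 1.3% × 13,929.00 Cr = 181.08 Cr
Pension Levy: 8.4% × 13,929.00 Cr = 1,170.04 Cr
Total withheld: 1,256.14 Cr + 1,025.17 Cr + 181.08 Cr + 1,170.04 Cr = 3,632.43 Cr
Net pay: 13,929.00 Cr − 3,632.43 Cr = 10,296.57 Cr

10,296.57 Cr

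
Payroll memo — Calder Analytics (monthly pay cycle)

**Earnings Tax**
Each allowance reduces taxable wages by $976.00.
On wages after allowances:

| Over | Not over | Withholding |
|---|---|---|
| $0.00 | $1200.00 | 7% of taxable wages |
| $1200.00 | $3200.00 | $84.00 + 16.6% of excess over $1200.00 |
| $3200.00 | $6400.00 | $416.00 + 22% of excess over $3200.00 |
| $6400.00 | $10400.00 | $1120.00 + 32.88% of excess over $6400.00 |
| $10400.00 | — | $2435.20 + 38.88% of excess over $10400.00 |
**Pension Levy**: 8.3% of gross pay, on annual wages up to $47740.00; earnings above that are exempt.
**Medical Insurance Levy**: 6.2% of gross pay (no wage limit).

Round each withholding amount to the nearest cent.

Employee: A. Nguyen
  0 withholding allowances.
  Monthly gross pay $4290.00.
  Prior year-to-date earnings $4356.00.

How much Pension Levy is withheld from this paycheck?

$356.07

Pension Levy: 8.3% × $4290.00 = $356.07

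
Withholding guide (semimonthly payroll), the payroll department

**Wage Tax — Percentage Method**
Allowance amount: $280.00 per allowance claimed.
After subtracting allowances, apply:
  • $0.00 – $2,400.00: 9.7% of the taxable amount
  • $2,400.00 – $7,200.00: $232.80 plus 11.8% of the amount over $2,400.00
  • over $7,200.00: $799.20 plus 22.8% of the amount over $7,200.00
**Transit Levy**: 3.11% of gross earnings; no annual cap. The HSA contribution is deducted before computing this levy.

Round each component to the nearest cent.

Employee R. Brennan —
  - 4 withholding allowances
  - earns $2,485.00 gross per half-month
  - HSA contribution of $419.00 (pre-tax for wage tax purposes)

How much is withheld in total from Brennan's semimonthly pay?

$156.01

Wage Tax: taxable = $2,485.00 − $419.00 − 4×$280.00 = $946.00
  9.7% × $946.00 = $91.76
Transit Levy: 3.11% × $2,066.00 = $64.25
Total: $91.76 + $64.25 = $156.01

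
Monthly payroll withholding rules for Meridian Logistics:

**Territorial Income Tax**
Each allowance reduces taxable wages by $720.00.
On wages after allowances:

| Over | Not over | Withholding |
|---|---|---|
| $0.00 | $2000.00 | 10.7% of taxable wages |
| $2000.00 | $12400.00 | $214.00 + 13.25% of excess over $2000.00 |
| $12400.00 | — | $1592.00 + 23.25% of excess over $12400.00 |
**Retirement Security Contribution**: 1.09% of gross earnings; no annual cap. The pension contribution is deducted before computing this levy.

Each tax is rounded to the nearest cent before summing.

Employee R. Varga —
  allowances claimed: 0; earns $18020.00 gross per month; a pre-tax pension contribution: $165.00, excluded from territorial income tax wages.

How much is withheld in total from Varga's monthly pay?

Territorial Income Tax: taxable = $18020.00 − $165.00 = $17855.00
  $1592.00 + 23.25% × ($17855.00 − $12400.00) = $1592.00 + 23.25% × $5455.00 = $2860.29
Retirement Security Contribution: 1.09% × $17855.00 = $194.62
Total: $2860.29 + $194.62 = $3054.91

$3054.91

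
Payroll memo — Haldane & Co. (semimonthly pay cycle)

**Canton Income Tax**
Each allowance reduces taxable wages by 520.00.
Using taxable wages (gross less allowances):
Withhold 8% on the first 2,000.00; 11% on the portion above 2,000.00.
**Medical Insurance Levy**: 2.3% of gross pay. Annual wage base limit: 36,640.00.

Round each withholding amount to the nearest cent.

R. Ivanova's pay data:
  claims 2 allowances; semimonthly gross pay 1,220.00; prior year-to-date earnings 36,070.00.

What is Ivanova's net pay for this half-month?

Canton Income Tax: taxable = 1,220.00 − 2×520.00 = 180.00
  8% × 180.00 = 14.40
Medical Insurance Levy: cap 36,640.00 − YTD 36,070.00 = 570.00 subject; 2.3% × 570.00 = 13.11
Total withheld: 14.40 + 13.11 = 27.51
Net pay: 1,220.00 − 27.51 = 1,192.49

1,192.49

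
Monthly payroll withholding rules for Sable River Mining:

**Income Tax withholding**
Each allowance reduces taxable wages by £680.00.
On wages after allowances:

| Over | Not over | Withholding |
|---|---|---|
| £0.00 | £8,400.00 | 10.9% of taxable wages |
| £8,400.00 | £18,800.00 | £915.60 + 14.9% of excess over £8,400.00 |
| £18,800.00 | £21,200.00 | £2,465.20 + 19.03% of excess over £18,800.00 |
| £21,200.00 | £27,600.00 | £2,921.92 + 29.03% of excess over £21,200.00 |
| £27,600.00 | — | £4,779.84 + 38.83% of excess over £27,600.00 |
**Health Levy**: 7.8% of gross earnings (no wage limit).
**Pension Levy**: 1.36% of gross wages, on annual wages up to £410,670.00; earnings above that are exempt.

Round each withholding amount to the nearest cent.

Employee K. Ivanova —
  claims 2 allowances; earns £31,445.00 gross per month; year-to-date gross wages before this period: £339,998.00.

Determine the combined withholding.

£8,625.13

Income Tax: taxable = £31,445.00 − 2×£680.00 = £30,085.00
  £4,779.84 + 38.83% × (£30,085.00 − £27,600.00) = £4,779.84 + 38.83% × £2,485.00 = £5,744.77
Health Levy: 7.8% × £31,445.00 = £2,452.71
Pension Levy: 1.36% × £31,445.00 = £427.65
Total: £5,744.77 + £2,452.71 + £427.65 = £8,625.13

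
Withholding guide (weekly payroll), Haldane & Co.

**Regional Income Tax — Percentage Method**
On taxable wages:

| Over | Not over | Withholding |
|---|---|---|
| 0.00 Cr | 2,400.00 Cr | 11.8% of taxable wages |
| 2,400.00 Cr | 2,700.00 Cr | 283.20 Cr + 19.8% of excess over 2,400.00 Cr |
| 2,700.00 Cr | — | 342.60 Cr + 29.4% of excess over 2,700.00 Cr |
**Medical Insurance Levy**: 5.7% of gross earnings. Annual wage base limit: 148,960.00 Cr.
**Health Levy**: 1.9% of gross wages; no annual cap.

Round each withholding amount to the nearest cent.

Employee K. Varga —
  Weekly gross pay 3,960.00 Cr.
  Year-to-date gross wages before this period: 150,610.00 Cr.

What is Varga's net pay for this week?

Regional Income Tax: taxable = 3,960.00 Cr
  342.60 Cr + 29.4% × (3,960.00 Cr − 2,700.00 Cr) = 342.60 Cr + 29.4% × 1,260.00 Cr = 713.04 Cr
Medical Insurance Levy: YTD 150,610.00 Cr ≥ cap 148,960.00 Cr → 0.00 Cr
Health Levy: 1.9% × 3,960.00 Cr = 75.24 Cr
Total withheld: 713.04 Cr + 0.00 Cr + 75.24 Cr = 788.28 Cr
Net pay: 3,960.00 Cr − 788.28 Cr = 3,171.72 Cr

3,171.72 Cr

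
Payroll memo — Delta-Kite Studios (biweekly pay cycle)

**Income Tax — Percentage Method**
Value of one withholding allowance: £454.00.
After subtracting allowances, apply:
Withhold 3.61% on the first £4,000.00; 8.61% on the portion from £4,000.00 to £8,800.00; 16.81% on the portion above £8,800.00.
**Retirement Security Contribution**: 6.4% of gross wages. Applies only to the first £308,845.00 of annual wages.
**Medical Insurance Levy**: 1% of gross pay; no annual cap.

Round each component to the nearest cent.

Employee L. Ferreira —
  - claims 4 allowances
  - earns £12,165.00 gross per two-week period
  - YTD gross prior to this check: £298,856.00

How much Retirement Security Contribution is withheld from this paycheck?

£639.30

Retirement Security Contribution: cap £308,845.00 − YTD £298,856.00 = £9,989.00 subject; 6.4% × £9,989.00 = £639.30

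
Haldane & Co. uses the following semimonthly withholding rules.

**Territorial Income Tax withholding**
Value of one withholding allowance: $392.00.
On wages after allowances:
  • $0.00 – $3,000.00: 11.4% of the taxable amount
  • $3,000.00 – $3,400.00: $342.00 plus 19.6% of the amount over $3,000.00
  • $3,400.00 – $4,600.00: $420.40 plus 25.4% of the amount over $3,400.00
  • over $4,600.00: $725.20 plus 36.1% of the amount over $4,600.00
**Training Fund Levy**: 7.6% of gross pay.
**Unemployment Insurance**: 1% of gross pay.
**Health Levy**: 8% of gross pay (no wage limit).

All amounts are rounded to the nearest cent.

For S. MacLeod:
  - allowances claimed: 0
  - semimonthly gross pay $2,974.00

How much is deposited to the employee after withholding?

Territorial Income Tax: taxable = $2,974.00
  11.4% × $2,974.00 = $339.04
Training Fund Levy: 7.6% × $2,974.00 = $226.02
Unemployment Insurance: 1% × $2,974.00 = $29.74
Health Levy: 8% × $2,974.00 = $237.92
Total withheld: $339.04 + $226.02 + $29.74 + $237.92 = $832.72
Net pay: $2,974.00 − $832.72 = $2,141.28

$2,141.28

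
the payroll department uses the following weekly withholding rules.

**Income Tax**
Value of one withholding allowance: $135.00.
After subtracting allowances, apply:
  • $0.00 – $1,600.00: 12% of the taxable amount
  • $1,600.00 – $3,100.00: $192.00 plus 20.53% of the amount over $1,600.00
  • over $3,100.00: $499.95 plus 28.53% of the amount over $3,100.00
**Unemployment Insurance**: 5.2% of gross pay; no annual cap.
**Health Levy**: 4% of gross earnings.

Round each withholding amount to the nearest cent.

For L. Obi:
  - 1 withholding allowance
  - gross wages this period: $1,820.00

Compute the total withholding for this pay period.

Income Tax: taxable = $1,820.00 − 1×$135.00 = $1,685.00
  $192.00 + 20.53% × ($1,685.00 − $1,600.00) = $192.00 + 20.53% × $85.00 = $209.45
Unemployment Insurance: 5.2% × $1,820.00 = $94.64
Health Levy: 4% × $1,820.00 = $72.80
Total: $209.45 + $94.64 + $72.80 = $376.89

$376.89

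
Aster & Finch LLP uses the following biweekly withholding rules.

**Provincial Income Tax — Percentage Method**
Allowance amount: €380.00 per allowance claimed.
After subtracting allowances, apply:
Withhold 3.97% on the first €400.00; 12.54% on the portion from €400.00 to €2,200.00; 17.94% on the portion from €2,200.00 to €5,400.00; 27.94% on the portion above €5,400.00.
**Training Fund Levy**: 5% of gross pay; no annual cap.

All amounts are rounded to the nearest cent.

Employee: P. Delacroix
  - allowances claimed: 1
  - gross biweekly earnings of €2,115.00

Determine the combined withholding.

€289.04

Provincial Income Tax: taxable = €2,115.00 − 1×€380.00 = €1,735.00
  €15.88 + 12.54% × (€1,735.00 − €400.00) = €15.88 + 12.54% × €1,335.00 = €183.29
Training Fund Levy: 5% × €2,115.00 = €105.75
Total: €183.29 + €105.75 = €289.04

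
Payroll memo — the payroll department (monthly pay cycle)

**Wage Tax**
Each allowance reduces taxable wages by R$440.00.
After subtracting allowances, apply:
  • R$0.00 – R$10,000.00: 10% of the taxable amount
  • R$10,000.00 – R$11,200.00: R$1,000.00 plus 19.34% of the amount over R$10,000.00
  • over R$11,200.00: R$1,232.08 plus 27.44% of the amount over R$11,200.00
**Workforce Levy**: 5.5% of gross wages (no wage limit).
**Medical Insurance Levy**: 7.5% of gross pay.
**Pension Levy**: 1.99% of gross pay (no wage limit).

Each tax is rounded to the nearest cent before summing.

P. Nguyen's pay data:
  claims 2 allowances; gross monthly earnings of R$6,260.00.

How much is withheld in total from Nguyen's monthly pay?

R$1,476.37

Wage Tax: taxable = R$6,260.00 − 2×R$440.00 = R$5,380.00
  10% × R$5,380.00 = R$538.00
Workforce Levy: 5.5% × R$6,260.00 = R$344.30
Medical Insurance Levy: 7.5% × R$6,260.00 = R$469.50
Pension Levy: 1.99% × R$6,260.00 = R$124.57
Total: R$538.00 + R$344.30 + R$469.50 + R$124.57 = R$1,476.37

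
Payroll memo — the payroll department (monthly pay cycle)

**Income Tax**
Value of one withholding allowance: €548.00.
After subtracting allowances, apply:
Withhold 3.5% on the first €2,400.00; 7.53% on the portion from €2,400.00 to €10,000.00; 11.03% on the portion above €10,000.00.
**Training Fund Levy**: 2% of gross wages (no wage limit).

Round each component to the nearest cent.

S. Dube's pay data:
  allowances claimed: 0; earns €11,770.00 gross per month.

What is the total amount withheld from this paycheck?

€1,086.91

Income Tax: taxable = €11,770.00
  €656.28 + 11.03% × (€11,770.00 − €10,000.00) = €656.28 + 11.03% × €1,770.00 = €851.51
Training Fund Levy: 2% × €11,770.00 = €235.40
Total: €851.51 + €235.40 = €1,086.91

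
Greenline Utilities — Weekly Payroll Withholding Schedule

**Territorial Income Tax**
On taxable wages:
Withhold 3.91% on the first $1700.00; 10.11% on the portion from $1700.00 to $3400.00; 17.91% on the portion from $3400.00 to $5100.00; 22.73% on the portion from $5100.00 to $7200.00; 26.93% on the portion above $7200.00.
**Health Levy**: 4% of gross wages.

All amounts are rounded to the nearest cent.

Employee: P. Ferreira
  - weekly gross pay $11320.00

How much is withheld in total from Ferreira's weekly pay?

Territorial Income Tax: taxable = $11320.00
  $1020.14 + 26.93% × ($11320.00 − $7200.00) = $1020.14 + 26.93% × $4120.00 = $2129.66
Health Levy: 4% × $11320.00 = $452.80
Total: $2129.66 + $452.80 = $2582.46

$2582.46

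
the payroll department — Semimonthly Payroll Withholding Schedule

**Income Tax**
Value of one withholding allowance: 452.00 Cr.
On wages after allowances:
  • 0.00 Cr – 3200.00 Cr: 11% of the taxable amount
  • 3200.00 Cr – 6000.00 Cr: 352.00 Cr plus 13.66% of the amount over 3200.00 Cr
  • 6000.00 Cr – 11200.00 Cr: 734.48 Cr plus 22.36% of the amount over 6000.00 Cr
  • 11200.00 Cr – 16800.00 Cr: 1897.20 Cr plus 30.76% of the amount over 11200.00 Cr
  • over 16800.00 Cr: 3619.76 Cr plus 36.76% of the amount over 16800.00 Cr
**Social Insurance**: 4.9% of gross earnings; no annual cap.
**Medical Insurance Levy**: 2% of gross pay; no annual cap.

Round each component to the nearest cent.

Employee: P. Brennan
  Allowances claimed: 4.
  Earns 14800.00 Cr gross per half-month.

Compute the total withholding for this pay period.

3469.62 Cr

Income Tax: taxable = 14800.00 Cr − 4×452.00 Cr = 12992.00 Cr
  1897.20 Cr + 30.76% × (12992.00 Cr − 11200.00 Cr) = 1897.20 Cr + 30.76% × 1792.00 Cr = 2448.42 Cr
Social Insurance: 4.9% × 14800.00 Cr = 725.20 Cr
Medical Insurance Levy: 2% × 14800.00 Cr = 296.00 Cr
Total: 2448.42 Cr + 725.20 Cr + 296.00 Cr = 3469.62 Cr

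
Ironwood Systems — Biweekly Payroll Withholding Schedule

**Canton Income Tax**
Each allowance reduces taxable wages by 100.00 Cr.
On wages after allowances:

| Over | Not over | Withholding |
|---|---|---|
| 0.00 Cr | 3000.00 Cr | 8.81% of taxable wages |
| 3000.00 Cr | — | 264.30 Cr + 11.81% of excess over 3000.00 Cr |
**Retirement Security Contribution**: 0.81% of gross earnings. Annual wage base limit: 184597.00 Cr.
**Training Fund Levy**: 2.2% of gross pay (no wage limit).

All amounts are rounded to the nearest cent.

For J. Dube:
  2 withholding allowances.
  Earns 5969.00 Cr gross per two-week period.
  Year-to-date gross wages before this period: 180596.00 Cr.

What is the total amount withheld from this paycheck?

755.05 Cr

Canton Income Tax: taxable = 5969.00 Cr − 2×100.00 Cr = 5769.00 Cr
  264.30 Cr + 11.81% × (5769.00 Cr − 3000.00 Cr) = 264.30 Cr + 11.81% × 2769.00 Cr = 591.32 Cr
Retirement Security Contribution: cap 184597.00 Cr − YTD 180596.00 Cr = 4001.00 Cr subject; 0.81% × 4001.00 Cr = 32.41 Cr
Training Fund Levy: 2.2% × 5969.00 Cr = 131.32 Cr
Total: 591.32 Cr + 32.41 Cr + 131.32 Cr = 755.05 Cr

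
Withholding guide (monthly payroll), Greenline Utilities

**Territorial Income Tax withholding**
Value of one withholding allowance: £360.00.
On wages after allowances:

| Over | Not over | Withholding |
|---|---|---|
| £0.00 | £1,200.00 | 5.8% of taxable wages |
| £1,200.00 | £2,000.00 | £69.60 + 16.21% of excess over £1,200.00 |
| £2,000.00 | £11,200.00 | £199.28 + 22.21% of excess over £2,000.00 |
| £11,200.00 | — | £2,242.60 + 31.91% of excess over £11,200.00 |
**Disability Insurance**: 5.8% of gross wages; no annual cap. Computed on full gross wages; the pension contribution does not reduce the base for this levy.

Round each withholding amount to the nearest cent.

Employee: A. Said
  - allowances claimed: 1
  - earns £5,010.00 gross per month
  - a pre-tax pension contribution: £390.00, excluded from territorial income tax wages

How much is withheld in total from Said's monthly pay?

Territorial Income Tax: taxable = £5,010.00 − £390.00 − 1×£360.00 = £4,260.00
  £199.28 + 22.21% × (£4,260.00 − £2,000.00) = £199.28 + 22.21% × £2,260.00 = £701.23
Disability Insurance: 5.8% × £5,010.00 = £290.58
Total: £701.23 + £290.58 = £991.81

£991.81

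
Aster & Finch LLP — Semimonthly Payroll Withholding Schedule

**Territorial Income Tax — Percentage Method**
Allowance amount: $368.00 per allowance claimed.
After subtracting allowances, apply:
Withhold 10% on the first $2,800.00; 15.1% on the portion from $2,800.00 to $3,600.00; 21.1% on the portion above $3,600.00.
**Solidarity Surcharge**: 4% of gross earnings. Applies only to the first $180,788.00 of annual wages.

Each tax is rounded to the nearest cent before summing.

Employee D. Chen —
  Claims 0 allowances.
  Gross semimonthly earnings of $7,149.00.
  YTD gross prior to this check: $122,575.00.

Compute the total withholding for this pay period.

Territorial Income Tax: taxable = $7,149.00
  $400.80 + 21.1% × ($7,149.00 − $3,600.00) = $400.80 + 21.1% × $3,549.00 = $1,149.64
Solidarity Surcharge: 4% × $7,149.00 = $285.96
Total: $1,149.64 + $285.96 = $1,435.60

$1,435.60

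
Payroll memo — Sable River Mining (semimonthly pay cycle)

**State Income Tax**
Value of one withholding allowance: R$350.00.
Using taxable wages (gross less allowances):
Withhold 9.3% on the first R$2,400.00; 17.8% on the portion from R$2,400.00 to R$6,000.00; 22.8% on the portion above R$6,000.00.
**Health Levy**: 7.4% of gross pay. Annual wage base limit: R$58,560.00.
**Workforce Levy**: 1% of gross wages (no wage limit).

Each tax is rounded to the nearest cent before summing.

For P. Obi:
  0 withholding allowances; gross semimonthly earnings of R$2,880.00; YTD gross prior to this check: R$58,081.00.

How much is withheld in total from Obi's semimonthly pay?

R$372.89

State Income Tax: taxable = R$2,880.00
  R$223.20 + 17.8% × (R$2,880.00 − R$2,400.00) = R$223.20 + 17.8% × R$480.00 = R$308.64
Health Levy: cap R$58,560.00 − YTD R$58,081.00 = R$479.00 subject; 7.4% × R$479.00 = R$35.45
Workforce Levy: 1% × R$2,880.00 = R$28.80
Total: R$308.64 + R$35.45 + R$28.80 = R$372.89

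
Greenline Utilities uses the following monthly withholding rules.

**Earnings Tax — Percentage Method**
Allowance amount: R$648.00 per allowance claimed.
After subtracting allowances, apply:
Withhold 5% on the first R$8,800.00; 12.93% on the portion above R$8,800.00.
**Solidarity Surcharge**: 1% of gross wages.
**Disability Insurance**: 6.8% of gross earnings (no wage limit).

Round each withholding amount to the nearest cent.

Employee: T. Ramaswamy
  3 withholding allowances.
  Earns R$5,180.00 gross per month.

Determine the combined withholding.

R$565.84

Earnings Tax: taxable = R$5,180.00 − 3×R$648.00 = R$3,236.00
  5% × R$3,236.00 = R$161.80
Solidarity Surcharge: 1% × R$5,180.00 = R$51.80
Disability Insurance: 6.8% × R$5,180.00 = R$352.24
Total: R$161.80 + R$51.80 + R$352.24 = R$565.84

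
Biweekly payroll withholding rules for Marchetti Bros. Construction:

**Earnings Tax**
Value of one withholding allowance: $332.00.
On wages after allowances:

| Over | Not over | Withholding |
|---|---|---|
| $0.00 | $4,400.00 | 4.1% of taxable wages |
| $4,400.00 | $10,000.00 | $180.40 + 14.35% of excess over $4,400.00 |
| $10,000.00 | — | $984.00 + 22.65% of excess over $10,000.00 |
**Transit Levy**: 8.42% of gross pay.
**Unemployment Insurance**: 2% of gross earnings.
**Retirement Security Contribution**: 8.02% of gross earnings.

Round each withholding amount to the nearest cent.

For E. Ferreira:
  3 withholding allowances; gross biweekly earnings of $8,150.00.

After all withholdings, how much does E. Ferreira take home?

$6,071.54

Earnings Tax: taxable = $8,150.00 − 3×$332.00 = $7,154.00
  $180.40 + 14.35% × ($7,154.00 − $4,400.00) = $180.40 + 14.35% × $2,754.00 = $575.60
Transit Levy: 8.42% × $8,150.00 = $686.23
Unemployment Insurance: 2% × $8,150.00 = $163.00
Retirement Security Contribution: 8.02% × $8,150.00 = $653.63
Total withheld: $575.60 + $686.23 + $163.00 + $653.63 = $2,078.46
Net pay: $8,150.00 − $2,078.46 = $6,071.54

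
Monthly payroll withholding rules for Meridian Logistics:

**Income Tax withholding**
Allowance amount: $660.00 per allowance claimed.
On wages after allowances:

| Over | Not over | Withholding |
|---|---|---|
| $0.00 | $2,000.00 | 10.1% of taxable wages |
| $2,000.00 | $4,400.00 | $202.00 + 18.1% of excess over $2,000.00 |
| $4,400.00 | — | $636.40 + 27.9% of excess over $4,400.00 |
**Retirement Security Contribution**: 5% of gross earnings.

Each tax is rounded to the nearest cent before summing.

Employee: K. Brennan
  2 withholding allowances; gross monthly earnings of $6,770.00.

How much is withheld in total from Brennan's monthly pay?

Income Tax: taxable = $6,770.00 − 2×$660.00 = $5,450.00
  $636.40 + 27.9% × ($5,450.00 − $4,400.00) = $636.40 + 27.9% × $1,050.00 = $929.35
Retirement Security Contribution: 5% × $6,770.00 = $338.50
Total: $929.35 + $338.50 = $1,267.85

$1,267.85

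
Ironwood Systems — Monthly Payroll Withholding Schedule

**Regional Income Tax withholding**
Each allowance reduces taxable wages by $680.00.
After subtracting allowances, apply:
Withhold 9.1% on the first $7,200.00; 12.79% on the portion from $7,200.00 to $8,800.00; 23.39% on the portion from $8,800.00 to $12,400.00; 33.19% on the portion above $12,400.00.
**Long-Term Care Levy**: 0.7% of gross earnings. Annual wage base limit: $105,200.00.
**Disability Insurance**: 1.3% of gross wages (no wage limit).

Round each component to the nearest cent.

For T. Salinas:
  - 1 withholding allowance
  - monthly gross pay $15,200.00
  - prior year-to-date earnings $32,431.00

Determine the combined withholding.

Regional Income Tax: taxable = $15,200.00 − 1×$680.00 = $14,520.00
  $1,701.88 + 33.19% × ($14,520.00 − $12,400.00) = $1,701.88 + 33.19% × $2,120.00 = $2,405.51
Long-Term Care Levy: 0.7% × $15,200.00 = $106.40
Disability Insurance: 1.3% × $15,200.00 = $197.60
Total: $2,405.51 + $106.40 + $197.60 = $2,709.51

$2,709.51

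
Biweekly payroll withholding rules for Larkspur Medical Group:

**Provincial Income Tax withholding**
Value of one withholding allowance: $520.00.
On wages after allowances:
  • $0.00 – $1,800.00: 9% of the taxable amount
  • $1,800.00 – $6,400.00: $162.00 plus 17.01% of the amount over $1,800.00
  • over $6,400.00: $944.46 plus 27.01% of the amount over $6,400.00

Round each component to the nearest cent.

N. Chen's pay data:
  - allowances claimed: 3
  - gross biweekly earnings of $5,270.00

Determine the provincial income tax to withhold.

Provincial Income Tax: taxable = $5,270.00 − 3×$520.00 = $3,710.00
  $162.00 + 17.01% × ($3,710.00 − $1,800.00) = $162.00 + 17.01% × $1,910.00 = $486.89

$486.89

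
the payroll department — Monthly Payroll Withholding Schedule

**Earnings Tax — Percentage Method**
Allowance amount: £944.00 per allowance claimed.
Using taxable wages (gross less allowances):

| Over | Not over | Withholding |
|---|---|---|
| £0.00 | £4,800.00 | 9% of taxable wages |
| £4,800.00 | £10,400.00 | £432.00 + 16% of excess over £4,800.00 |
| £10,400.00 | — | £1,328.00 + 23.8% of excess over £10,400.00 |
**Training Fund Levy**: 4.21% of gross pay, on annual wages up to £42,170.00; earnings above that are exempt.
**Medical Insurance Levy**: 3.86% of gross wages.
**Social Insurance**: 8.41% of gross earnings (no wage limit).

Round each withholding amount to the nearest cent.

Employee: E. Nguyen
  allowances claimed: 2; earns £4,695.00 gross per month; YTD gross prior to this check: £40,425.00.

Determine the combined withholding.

Earnings Tax: taxable = £4,695.00 − 2×£944.00 = £2,807.00
  9% × £2,807.00 = £252.63
Training Fund Levy: cap £42,170.00 − YTD £40,425.00 = £1,745.00 subject; 4.21% × £1,745.00 = £73.46
Medical Insurance Levy: 3.86% × £4,695.00 = £181.23
Social Insurance: 8.41% × £4,695.00 = £394.85
Total: £252.63 + £73.46 + £181.23 + £394.85 = £902.17

£902.17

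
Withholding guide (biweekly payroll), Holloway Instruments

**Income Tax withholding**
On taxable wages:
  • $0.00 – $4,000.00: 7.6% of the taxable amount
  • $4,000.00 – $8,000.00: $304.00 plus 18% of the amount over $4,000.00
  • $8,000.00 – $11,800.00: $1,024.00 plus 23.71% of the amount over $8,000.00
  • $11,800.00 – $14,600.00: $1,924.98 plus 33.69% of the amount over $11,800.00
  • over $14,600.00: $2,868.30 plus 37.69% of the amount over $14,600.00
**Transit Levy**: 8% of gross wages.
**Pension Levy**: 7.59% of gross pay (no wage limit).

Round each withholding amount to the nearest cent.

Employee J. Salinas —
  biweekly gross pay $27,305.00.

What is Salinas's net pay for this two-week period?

Income Tax: taxable = $27,305.00
  $2,868.30 + 37.69% × ($27,305.00 − $14,600.00) = $2,868.30 + 37.69% × $12,705.00 = $7,656.81
Transit Levy: 8% × $27,305.00 = $2,184.40
Pension Levy: 7.59% × $27,305.00 = $2,072.45
Total withheld: $7,656.81 + $2,184.40 + $2,072.45 = $11,913.66
Net pay: $27,305.00 − $11,913.66 = $15,391.34

$15,391.34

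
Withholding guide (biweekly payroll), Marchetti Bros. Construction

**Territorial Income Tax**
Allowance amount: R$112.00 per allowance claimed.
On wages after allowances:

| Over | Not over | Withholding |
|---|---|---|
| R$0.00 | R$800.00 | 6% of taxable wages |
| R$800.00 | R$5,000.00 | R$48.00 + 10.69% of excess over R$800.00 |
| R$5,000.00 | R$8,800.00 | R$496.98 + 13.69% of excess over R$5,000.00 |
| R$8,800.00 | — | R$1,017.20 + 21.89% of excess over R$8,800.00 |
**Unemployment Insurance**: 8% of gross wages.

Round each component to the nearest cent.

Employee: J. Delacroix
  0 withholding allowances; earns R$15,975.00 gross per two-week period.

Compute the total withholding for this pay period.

R$3,865.81

Territorial Income Tax: taxable = R$15,975.00
  R$1,017.20 + 21.89% × (R$15,975.00 − R$8,800.00) = R$1,017.20 + 21.89% × R$7,175.00 = R$2,587.81
Unemployment Insurance: 8% × R$15,975.00 = R$1,278.00
Total: R$2,587.81 + R$1,278.00 = R$3,865.81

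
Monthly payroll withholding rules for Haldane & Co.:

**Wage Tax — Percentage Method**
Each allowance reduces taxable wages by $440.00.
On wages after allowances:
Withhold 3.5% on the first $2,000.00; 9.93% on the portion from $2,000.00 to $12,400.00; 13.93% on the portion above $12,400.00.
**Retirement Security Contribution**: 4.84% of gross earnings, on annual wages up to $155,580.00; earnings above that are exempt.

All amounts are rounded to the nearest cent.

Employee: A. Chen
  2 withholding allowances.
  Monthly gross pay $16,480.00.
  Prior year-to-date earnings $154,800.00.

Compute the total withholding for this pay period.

$1,586.23

Wage Tax: taxable = $16,480.00 − 2×$440.00 = $15,600.00
  $1,102.72 + 13.93% × ($15,600.00 − $12,400.00) = $1,102.72 + 13.93% × $3,200.00 = $1,548.48
Retirement Security Contribution: cap $155,580.00 − YTD $154,800.00 = $780.00 subject; 4.84% × $780.00 = $37.75
Total: $1,548.48 + $37.75 = $1,586.23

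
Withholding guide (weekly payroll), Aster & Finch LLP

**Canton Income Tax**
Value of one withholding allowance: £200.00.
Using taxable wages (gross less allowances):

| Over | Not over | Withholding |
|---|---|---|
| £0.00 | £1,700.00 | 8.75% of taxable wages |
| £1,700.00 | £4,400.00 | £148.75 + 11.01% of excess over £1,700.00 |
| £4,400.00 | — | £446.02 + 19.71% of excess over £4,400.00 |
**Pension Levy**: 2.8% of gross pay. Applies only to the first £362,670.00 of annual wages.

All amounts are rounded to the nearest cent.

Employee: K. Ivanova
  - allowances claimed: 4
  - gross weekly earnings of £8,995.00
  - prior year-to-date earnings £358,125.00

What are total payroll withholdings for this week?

£1,321.27

Canton Income Tax: taxable = £8,995.00 − 4×£200.00 = £8,195.00
  £446.02 + 19.71% × (£8,195.00 − £4,400.00) = £446.02 + 19.71% × £3,795.00 = £1,194.01
Pension Levy: cap £362,670.00 − YTD £358,125.00 = £4,545.00 subject; 2.8% × £4,545.00 = £127.26
Total: £1,194.01 + £127.26 = £1,321.27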